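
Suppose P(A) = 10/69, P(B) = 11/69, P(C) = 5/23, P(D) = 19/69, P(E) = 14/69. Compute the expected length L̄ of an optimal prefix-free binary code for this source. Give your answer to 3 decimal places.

2.304 bits/symbol

Repeatedly combine the two least-probable nodes; the expected code length is the sum of the merged weights.
merge 10/69 + 11/69 → 7/23
merge 14/69 + 5/23 → 29/69
merge 19/69 + 7/23 → 40/69
merge 29/69 + 40/69 → 1
L = 7/23 + 29/69 + 40/69 + 1 = 53/23 ≈ 2.304 bits/symbol.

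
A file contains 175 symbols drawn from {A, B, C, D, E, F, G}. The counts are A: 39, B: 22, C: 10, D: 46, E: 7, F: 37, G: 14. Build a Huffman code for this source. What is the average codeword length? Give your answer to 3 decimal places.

Probabilities are the counts divided by 175.
Repeatedly combine the two least-probable nodes; the expected code length is the sum of the merged weights.
merge 1/25 + 2/35 → 17/175
merge 2/25 + 17/175 → 31/175
merge 22/175 + 31/175 → 53/175
merge 37/175 + 39/175 → 76/175
merge 46/175 + 53/175 → 99/175
merge 76/175 + 99/175 → 1
L = 17/175 + 31/175 + 53/175 + 76/175 + 99/175 + 1 = 451/175 ≈ 2.577 bits/symbol.

2.577 bits/symbol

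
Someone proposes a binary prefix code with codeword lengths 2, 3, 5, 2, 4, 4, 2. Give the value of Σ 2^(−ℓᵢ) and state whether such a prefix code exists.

With common denominator 2^5 = 32: Σ 2^(−ℓᵢ) = 8/32 + 4/32 + 1/32 + 8/32 + 2/32 + 2/32 + 8/32 = 33/32 = 1.03125.
Kraft's inequality requires Σ ≤ 1; here Σ = 1.03125 > 1, so no such prefix code exists.

1.03125; no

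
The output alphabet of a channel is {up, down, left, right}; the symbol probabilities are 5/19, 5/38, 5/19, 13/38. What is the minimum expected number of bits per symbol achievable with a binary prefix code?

Repeatedly combine the two least-probable nodes; the expected code length is the sum of the merged weights.
merge 5/38 + 5/19 → 15/38
merge 5/19 + 13/38 → 23/38
merge 15/38 + 23/38 → 1
L = 15/38 + 23/38 + 1 = 2 bits/symbol.

2 bits/symbol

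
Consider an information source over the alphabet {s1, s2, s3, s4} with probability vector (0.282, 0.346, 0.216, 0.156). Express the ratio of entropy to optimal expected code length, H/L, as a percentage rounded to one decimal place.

97.0%

Entropy H = −Σ p log₂ p ≈ 1.9405 bits.
Huffman merges: 39/250+27/125→93/250; 141/500+173/500→157/250; 93/250+157/250→1. L = 2 ≈ 2.0000.
Efficiency = H/L = 1.9405/2.0000 = 97.0%.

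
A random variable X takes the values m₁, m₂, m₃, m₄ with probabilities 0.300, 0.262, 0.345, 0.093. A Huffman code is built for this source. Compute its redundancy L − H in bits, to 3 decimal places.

0.124 bits

Entropy H = −Σ p log₂ p ≈ 1.8757 bits.
Huffman merges: 93/1000+131/500→71/200; 3/10+69/200→129/200; 71/200+129/200→1. L = 2 ≈ 2.0000.
L − H = 2.0000 − 1.8757 = 0.124 bits.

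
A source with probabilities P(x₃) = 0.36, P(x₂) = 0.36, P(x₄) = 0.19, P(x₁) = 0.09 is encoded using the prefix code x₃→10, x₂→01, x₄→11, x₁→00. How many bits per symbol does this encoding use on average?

2 bits/symbol

L̄ = Σ pᵢ·ℓᵢ = 0.36·2 + 0.36·2 + 0.19·2 + 0.09·2 = 2 bits/symbol.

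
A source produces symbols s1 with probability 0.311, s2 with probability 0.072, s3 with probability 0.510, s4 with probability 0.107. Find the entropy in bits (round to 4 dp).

H = −Σ pᵢ log₂ pᵢ.
−0.311·log₂(0.311) = 0.5240
−0.072·log₂(0.072) = 0.2733
−0.510·log₂(0.510) = 0.4954
−0.107·log₂(0.107) = 0.3450
Sum ≈ 1.6378 → 1.6378 bits.

1.6378 bits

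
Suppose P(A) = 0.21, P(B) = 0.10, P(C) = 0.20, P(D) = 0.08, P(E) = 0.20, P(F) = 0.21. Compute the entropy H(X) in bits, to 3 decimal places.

2.498 bits

H = −Σ pᵢ log₂ pᵢ.
−0.21·log₂(0.21) = 0.4728
−0.10·log₂(0.10) = 0.3322
−0.20·log₂(0.20) = 0.4644
−0.08·log₂(0.08) = 0.2915
−0.20·log₂(0.20) = 0.4644
−0.21·log₂(0.21) = 0.4728
Sum ≈ 2.4981 → 2.498 bits.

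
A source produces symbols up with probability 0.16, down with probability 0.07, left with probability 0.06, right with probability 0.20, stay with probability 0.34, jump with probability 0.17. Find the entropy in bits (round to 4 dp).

H = −Σ pᵢ log₂ pᵢ.
−0.16·log₂(0.16) = 0.4230
−0.07·log₂(0.07) = 0.2686
−0.06·log₂(0.06) = 0.2435
−0.20·log₂(0.20) = 0.4644
−0.34·log₂(0.34) = 0.5292
−0.17·log₂(0.17) = 0.4346
Sum ≈ 2.3633 → 2.3633 bits.

2.3633 bits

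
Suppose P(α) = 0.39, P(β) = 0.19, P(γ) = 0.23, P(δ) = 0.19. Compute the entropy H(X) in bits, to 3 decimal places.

H = −Σ pᵢ log₂ pᵢ.
−0.39·log₂(0.39) = 0.5298
−0.19·log₂(0.19) = 0.4552
−0.23·log₂(0.23) = 0.4877
−0.19·log₂(0.19) = 0.4552
Sum ≈ 1.9279 → 1.928 bits.

1.928 bits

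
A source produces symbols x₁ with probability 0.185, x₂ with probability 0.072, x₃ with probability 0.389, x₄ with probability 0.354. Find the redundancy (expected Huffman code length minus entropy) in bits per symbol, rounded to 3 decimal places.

0.084 bits

Entropy H = −Σ p log₂ p ≈ 1.7839 bits.
Huffman merges: 9/125+37/200→257/1000; 257/1000+177/500→611/1000; 389/1000+611/1000→1. L = 467/250 ≈ 1.8680.
L − H = 1.8680 − 1.7839 = 0.084 bits.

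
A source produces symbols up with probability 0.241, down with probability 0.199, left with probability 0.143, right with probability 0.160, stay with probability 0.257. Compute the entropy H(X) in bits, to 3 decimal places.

H = −Σ pᵢ log₂ pᵢ.
−0.241·log₂(0.241) = 0.4947
−0.199·log₂(0.199) = 0.4635
−0.143·log₂(0.143) = 0.4012
−0.160·log₂(0.160) = 0.4230
−0.257·log₂(0.257) = 0.5038
Sum ≈ 2.2863 → 2.286 bits.

2.286 bits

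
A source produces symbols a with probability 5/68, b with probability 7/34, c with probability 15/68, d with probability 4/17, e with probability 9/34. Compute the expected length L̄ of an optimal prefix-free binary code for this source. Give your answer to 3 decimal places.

Repeatedly combine the two least-probable nodes; the expected code length is the sum of the merged weights.
merge 5/68 + 7/34 → 19/68
merge 15/68 + 4/17 → 31/68
merge 9/34 + 19/68 → 37/68
merge 31/68 + 37/68 → 1
L = 19/68 + 31/68 + 37/68 + 1 = 155/68 ≈ 2.279 bits/symbol.

2.279 bits/symbol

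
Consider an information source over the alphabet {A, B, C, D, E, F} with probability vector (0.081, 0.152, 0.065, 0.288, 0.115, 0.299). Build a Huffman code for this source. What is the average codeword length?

Repeatedly combine the two least-probable nodes; the expected code length is the sum of the merged weights.
merge 13/200 + 81/1000 → 73/500
merge 23/200 + 73/500 → 261/1000
merge 19/125 + 261/1000 → 413/1000
merge 36/125 + 299/1000 → 587/1000
merge 413/1000 + 587/1000 → 1
L = 73/500 + 261/1000 + 413/1000 + 587/1000 + 1 = 2407/1000 = 2.407 bits/symbol.

2.407 bits/symbol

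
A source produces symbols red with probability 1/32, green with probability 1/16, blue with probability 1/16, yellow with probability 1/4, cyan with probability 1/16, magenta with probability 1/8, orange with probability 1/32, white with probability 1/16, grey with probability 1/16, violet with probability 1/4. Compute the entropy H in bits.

Each probability is a power of 1/2, so log₂(1/p) is an integer.
H = Σ p·log₂(1/p) = 1/32·5 + 1/16·4 + 1/16·4 + 1/4·2 + 1/16·4 + 1/8·3 + 1/32·5 + 1/16·4 + 1/16·4 + 1/4·2 = 2.9375 bits.

2.9375 bits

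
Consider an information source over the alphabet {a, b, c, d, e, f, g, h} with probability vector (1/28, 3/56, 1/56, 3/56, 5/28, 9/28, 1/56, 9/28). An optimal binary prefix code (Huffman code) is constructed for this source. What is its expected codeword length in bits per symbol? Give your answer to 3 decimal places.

2.393 bits/symbol

Repeatedly combine the two least-probable nodes; the expected code length is the sum of the merged weights.
merge 1/56 + 1/56 → 1/28
merge 1/28 + 1/28 → 1/14
merge 3/56 + 3/56 → 3/28
merge 1/14 + 3/28 → 5/28
merge 5/28 + 5/28 → 5/14
merge 9/28 + 9/28 → 9/14
merge 5/14 + 9/14 → 1
L = 1/28 + 1/14 + 3/28 + 5/28 + 5/14 + 9/14 + 1 = 67/28 ≈ 2.393 bits/symbol.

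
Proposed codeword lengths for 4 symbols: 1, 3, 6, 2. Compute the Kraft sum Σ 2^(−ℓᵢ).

With common denominator 2^6 = 64: Σ 2^(−ℓᵢ) = 32/64 + 8/64 + 1/64 + 16/64 = 57/64 = 0.890625.

0.890625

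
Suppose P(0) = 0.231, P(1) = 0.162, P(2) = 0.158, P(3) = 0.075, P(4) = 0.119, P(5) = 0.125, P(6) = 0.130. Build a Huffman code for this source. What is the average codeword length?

Repeatedly combine the two least-probable nodes; the expected code length is the sum of the merged weights.
merge 3/40 + 119/1000 → 97/500
merge 1/8 + 13/100 → 51/200
merge 79/500 + 81/500 → 8/25
merge 97/500 + 231/1000 → 17/40
merge 51/200 + 8/25 → 23/40
merge 17/40 + 23/40 → 1
L = 97/500 + 51/200 + 8/25 + 17/40 + 23/40 + 1 = 2769/1000 = 2.769 bits/symbol.

2.769 bits/symbol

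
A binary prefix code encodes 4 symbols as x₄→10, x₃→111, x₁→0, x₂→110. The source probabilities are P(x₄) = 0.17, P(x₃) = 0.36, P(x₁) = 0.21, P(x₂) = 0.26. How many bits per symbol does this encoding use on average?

2.41 bits/symbol

L̄ = Σ pᵢ·ℓᵢ = 0.17·2 + 0.36·3 + 0.21·1 + 0.26·3 = 2.41 bits/symbol.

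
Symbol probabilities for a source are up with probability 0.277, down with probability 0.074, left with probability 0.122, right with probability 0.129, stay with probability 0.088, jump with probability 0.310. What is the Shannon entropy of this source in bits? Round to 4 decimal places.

H = −Σ pᵢ log₂ pᵢ.
−0.277·log₂(0.277) = 0.5130
−0.074·log₂(0.074) = 0.2780
−0.122·log₂(0.122) = 0.3703
−0.129·log₂(0.129) = 0.3811
−0.088·log₂(0.088) = 0.3086
−0.310·log₂(0.310) = 0.5238
Sum ≈ 2.3748 → 2.3748 bits.

2.3748 bits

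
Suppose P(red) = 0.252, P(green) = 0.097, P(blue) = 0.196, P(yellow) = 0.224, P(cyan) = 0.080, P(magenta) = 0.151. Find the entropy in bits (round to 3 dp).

2.475 bits

H = −Σ pᵢ log₂ pᵢ.
−0.252·log₂(0.252) = 0.5011
−0.097·log₂(0.097) = 0.3265
−0.196·log₂(0.196) = 0.4608
−0.224·log₂(0.224) = 0.4835
−0.080·log₂(0.080) = 0.2915
−0.151·log₂(0.151) = 0.4118
Sum ≈ 2.4752 → 2.475 bits.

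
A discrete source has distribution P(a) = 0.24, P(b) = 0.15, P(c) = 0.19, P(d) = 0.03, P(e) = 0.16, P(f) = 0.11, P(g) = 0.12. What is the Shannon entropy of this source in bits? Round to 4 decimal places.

H = −Σ pᵢ log₂ pᵢ.
−0.24·log₂(0.24) = 0.4941
−0.15·log₂(0.15) = 0.4105
−0.19·log₂(0.19) = 0.4552
−0.03·log₂(0.03) = 0.1518
−0.16·log₂(0.16) = 0.4230
−0.11·log₂(0.11) = 0.3503
−0.12·log₂(0.12) = 0.3671
Sum ≈ 2.6520 → 2.6520 bits.

2.6520 bits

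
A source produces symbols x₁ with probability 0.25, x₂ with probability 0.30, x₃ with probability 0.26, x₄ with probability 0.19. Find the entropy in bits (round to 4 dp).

H = −Σ pᵢ log₂ pᵢ.
−0.25·log₂(0.25) = 0.5000
−0.30·log₂(0.30) = 0.5211
−0.26·log₂(0.26) = 0.5053
−0.19·log₂(0.19) = 0.4552
Sum ≈ 1.9816 → 1.9816 bits.

1.9816 bits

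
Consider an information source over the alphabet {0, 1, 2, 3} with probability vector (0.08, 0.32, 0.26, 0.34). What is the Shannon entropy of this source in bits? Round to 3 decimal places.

1.852 bits

H = −Σ pᵢ log₂ pᵢ.
−0.08·log₂(0.08) = 0.2915
−0.32·log₂(0.32) = 0.5260
−0.26·log₂(0.26) = 0.5053
−0.34·log₂(0.34) = 0.5292
Sum ≈ 1.8520 → 1.852 bits.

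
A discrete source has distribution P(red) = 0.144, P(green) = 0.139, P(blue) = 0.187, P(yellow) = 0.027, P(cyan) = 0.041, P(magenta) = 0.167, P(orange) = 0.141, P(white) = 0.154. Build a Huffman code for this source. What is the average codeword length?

Repeatedly combine the two least-probable nodes; the expected code length is the sum of the merged weights.
merge 27/1000 + 41/1000 → 17/250
merge 17/250 + 139/1000 → 207/1000
merge 141/1000 + 18/125 → 57/200
merge 77/500 + 167/1000 → 321/1000
merge 187/1000 + 207/1000 → 197/500
merge 57/200 + 321/1000 → 303/500
merge 197/500 + 303/500 → 1
L = 17/250 + 207/1000 + 57/200 + 321/1000 + 197/500 + 303/500 + 1 = 2881/1000 = 2.881 bits/symbol.

2.881 bits/symbol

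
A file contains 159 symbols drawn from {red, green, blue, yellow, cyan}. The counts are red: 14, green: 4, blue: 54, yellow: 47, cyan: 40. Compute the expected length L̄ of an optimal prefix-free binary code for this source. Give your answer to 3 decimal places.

Probabilities are the counts divided by 159.
Repeatedly combine the two least-probable nodes; the expected code length is the sum of the merged weights.
merge 4/159 + 14/159 → 6/53
merge 6/53 + 40/159 → 58/159
merge 47/159 + 18/53 → 101/159
merge 58/159 + 101/159 → 1
L = 6/53 + 58/159 + 101/159 + 1 = 112/53 ≈ 2.113 bits/symbol.

2.113 bits/symbol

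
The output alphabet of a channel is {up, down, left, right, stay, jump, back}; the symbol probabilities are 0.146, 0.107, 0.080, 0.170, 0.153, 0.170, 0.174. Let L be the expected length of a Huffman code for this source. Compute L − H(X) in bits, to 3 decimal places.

Entropy H = −Σ p log₂ p ≈ 2.7643 bits.
Huffman merges: 2/25+107/1000→187/1000; 73/500+153/1000→299/1000; 17/100+17/100→17/50; 87/500+187/1000→361/1000; 299/1000+17/50→639/1000; 361/1000+639/1000→1. L = 1413/500 ≈ 2.8260.
L − H = 2.8260 − 2.7643 = 0.062 bits.

0.062 bits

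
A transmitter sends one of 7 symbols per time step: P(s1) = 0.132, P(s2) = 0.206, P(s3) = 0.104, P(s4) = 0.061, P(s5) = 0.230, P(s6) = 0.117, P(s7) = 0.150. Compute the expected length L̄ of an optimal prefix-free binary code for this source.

Repeatedly combine the two least-probable nodes; the expected code length is the sum of the merged weights.
merge 61/1000 + 13/125 → 33/200
merge 117/1000 + 33/250 → 249/1000
merge 3/20 + 33/200 → 63/200
merge 103/500 + 23/100 → 109/250
merge 249/1000 + 63/200 → 141/250
merge 109/250 + 141/250 → 1
L = 33/200 + 249/1000 + 63/200 + 109/250 + 141/250 + 1 = 2729/1000 = 2.729 bits/symbol.

2.729 bits/symbol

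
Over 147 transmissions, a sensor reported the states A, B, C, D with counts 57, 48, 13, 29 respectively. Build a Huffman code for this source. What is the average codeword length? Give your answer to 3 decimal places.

1.898 bits/symbol

Probabilities are the counts divided by 147.
Repeatedly combine the two least-probable nodes; the expected code length is the sum of the merged weights.
merge 13/147 + 29/147 → 2/7
merge 2/7 + 16/49 → 30/49
merge 19/49 + 30/49 → 1
L = 2/7 + 30/49 + 1 = 93/49 ≈ 1.898 bits/symbol.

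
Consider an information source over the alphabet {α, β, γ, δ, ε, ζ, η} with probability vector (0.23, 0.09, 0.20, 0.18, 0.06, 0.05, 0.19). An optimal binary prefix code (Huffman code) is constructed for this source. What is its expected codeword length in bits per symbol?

Repeatedly combine the two least-probable nodes; the expected code length is the sum of the merged weights.
merge 1/20 + 3/50 → 11/100
merge 9/100 + 11/100 → 1/5
merge 9/50 + 19/100 → 37/100
merge 1/5 + 1/5 → 2/5
merge 23/100 + 37/100 → 3/5
merge 2/5 + 3/5 → 1
L = 11/100 + 1/5 + 37/100 + 2/5 + 3/5 + 1 = 67/25 = 2.68 bits/symbol.

2.68 bits/symbol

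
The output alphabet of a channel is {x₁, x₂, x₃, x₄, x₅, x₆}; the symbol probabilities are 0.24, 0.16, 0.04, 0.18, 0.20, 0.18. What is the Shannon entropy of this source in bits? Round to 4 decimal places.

2.4579 bits

H = −Σ pᵢ log₂ pᵢ.
−0.24·log₂(0.24) = 0.4941
−0.16·log₂(0.16) = 0.4230
−0.04·log₂(0.04) = 0.1858
−0.18·log₂(0.18) = 0.4453
−0.20·log₂(0.20) = 0.4644
−0.18·log₂(0.18) = 0.4453
Sum ≈ 2.4579 → 2.4579 bits.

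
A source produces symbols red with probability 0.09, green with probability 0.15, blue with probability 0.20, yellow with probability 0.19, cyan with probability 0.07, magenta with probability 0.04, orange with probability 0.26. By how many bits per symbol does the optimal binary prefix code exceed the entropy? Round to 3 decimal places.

Entropy H = −Σ p log₂ p ≈ 2.6024 bits.
Huffman merges: 1/25+7/100→11/100; 9/100+11/100→1/5; 3/20+19/100→17/50; 1/5+1/5→2/5; 13/50+17/50→3/5; 2/5+3/5→1. L = 53/20 ≈ 2.6500.
L − H = 2.6500 − 2.6024 = 0.048 bits.

0.048 bits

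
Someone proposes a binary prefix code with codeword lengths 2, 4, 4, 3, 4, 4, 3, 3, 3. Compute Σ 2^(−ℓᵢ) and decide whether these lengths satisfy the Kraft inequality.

1; yes

With common denominator 2^4 = 16: Σ 2^(−ℓᵢ) = 4/16 + 1/16 + 1/16 + 2/16 + 1/16 + 1/16 + 2/16 + 2/16 + 2/16 = 16/16 = 1.
Kraft's inequality requires Σ ≤ 1; here Σ = 1 ≤ 1, so such a prefix code exists.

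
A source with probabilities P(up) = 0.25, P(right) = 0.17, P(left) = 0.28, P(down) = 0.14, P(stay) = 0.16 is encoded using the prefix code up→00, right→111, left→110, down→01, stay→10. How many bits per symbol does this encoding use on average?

L̄ = Σ pᵢ·ℓᵢ = 0.25·2 + 0.17·3 + 0.28·3 + 0.14·2 + 0.16·2 = 2.45 bits/symbol.

2.45 bits/symbol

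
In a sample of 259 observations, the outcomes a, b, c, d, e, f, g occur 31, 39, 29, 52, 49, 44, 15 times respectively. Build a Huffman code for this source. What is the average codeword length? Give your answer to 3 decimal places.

Probabilities are the counts divided by 259.
Repeatedly combine the two least-probable nodes; the expected code length is the sum of the merged weights.
merge 15/259 + 29/259 → 44/259
merge 31/259 + 39/259 → 10/37
merge 44/259 + 44/259 → 88/259
merge 7/37 + 52/259 → 101/259
merge 10/37 + 88/259 → 158/259
merge 101/259 + 158/259 → 1
L = 44/259 + 10/37 + 88/259 + 101/259 + 158/259 + 1 = 720/259 ≈ 2.780 bits/symbol.

2.780 bits/symbol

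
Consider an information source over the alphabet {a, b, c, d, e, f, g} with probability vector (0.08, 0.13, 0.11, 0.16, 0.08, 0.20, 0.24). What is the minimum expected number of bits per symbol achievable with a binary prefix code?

2.72 bits/symbol

Repeatedly combine the two least-probable nodes; the expected code length is the sum of the merged weights.
merge 2/25 + 2/25 → 4/25
merge 11/100 + 13/100 → 6/25
merge 4/25 + 4/25 → 8/25
merge 1/5 + 6/25 → 11/25
merge 6/25 + 8/25 → 14/25
merge 11/25 + 14/25 → 1
L = 4/25 + 6/25 + 8/25 + 11/25 + 14/25 + 1 = 68/25 = 2.72 bits/symbol.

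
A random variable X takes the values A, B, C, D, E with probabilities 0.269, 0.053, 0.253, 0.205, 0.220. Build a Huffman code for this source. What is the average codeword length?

Repeatedly combine the two least-probable nodes; the expected code length is the sum of the merged weights.
merge 53/1000 + 41/200 → 129/500
merge 11/50 + 253/1000 → 473/1000
merge 129/500 + 269/1000 → 527/1000
merge 473/1000 + 527/1000 → 1
L = 129/500 + 473/1000 + 527/1000 + 1 = 1129/500 = 2.258 bits/symbol.

2.258 bits/symbol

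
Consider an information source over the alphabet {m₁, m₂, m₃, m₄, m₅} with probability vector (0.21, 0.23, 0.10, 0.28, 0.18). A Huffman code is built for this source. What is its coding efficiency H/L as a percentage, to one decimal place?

98.8%

Entropy H = −Σ p log₂ p ≈ 2.2522 bits.
Huffman merges: 1/10+9/50→7/25; 21/100+23/100→11/25; 7/25+7/25→14/25; 11/25+14/25→1. L = 57/25 ≈ 2.2800.
Efficiency = H/L = 2.2522/2.2800 = 98.8%.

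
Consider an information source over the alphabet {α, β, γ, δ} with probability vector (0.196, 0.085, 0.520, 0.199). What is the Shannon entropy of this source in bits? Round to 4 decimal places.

H = −Σ pᵢ log₂ pᵢ.
−0.196·log₂(0.196) = 0.4608
−0.085·log₂(0.085) = 0.3023
−0.520·log₂(0.520) = 0.4906
−0.199·log₂(0.199) = 0.4635
Sum ≈ 1.7172 → 1.7172 bits.

1.7172 bits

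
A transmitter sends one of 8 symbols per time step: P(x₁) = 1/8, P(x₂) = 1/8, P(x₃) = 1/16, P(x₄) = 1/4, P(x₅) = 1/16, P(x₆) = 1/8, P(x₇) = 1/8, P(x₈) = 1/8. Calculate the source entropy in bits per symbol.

2.875 bits

Each probability is a power of 1/2, so log₂(1/p) is an integer.
H = Σ p·log₂(1/p) = 1/8·3 + 1/8·3 + 1/16·4 + 1/4·2 + 1/16·4 + 1/8·3 + 1/8·3 + 1/8·3 = 2.875 bits.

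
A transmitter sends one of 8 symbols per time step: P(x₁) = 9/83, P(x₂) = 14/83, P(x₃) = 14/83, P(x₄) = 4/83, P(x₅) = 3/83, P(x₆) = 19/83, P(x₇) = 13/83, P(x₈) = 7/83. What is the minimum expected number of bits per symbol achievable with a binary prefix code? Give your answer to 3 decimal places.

Repeatedly combine the two least-probable nodes; the expected code length is the sum of the merged weights.
merge 3/83 + 4/83 → 7/83
merge 7/83 + 7/83 → 14/83
merge 9/83 + 13/83 → 22/83
merge 14/83 + 14/83 → 28/83
merge 14/83 + 19/83 → 33/83
merge 22/83 + 28/83 → 50/83
merge 33/83 + 50/83 → 1
L = 7/83 + 14/83 + 22/83 + 28/83 + 33/83 + 50/83 + 1 = 237/83 ≈ 2.855 bits/symbol.

2.855 bits/symbol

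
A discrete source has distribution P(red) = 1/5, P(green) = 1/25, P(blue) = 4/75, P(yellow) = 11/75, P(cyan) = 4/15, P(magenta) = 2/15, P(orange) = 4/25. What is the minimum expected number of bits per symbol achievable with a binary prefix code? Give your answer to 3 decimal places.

Repeatedly combine the two least-probable nodes; the expected code length is the sum of the merged weights.
merge 1/25 + 4/75 → 7/75
merge 7/75 + 2/15 → 17/75
merge 11/75 + 4/25 → 23/75
merge 1/5 + 17/75 → 32/75
merge 4/15 + 23/75 → 43/75
merge 32/75 + 43/75 → 1
L = 7/75 + 17/75 + 23/75 + 32/75 + 43/75 + 1 = 197/75 ≈ 2.627 bits/symbol.

2.627 bits/symbol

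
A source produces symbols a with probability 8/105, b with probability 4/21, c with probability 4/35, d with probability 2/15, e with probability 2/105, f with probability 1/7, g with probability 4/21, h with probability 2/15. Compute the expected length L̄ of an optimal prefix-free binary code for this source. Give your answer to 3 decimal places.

2.905 bits/symbol

Repeatedly combine the two least-probable nodes; the expected code length is the sum of the merged weights.
merge 2/105 + 8/105 → 2/21
merge 2/21 + 4/35 → 22/105
merge 2/15 + 2/15 → 4/15
merge 1/7 + 4/21 → 1/3
merge 4/21 + 22/105 → 2/5
merge 4/15 + 1/3 → 3/5
merge 2/5 + 3/5 → 1
L = 2/21 + 22/105 + 4/15 + 1/3 + 2/5 + 3/5 + 1 = 61/21 ≈ 2.905 bits/symbol.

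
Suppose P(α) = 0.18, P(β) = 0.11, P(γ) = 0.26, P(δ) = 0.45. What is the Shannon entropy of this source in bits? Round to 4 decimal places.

1.8193 bits

H = −Σ pᵢ log₂ pᵢ.
−0.18·log₂(0.18) = 0.4453
−0.11·log₂(0.11) = 0.3503
−0.26·log₂(0.26) = 0.5053
−0.45·log₂(0.45) = 0.5184
Sum ≈ 1.8193 → 1.8193 bits.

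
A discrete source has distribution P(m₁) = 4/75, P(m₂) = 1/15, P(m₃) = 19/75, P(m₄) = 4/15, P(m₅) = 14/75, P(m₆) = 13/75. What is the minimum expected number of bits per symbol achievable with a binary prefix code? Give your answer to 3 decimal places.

2.413 bits/symbol

Repeatedly combine the two least-probable nodes; the expected code length is the sum of the merged weights.
merge 4/75 + 1/15 → 3/25
merge 3/25 + 13/75 → 22/75
merge 14/75 + 19/75 → 11/25
merge 4/15 + 22/75 → 14/25
merge 11/25 + 14/25 → 1
L = 3/25 + 22/75 + 11/25 + 14/25 + 1 = 181/75 ≈ 2.413 bits/symbol.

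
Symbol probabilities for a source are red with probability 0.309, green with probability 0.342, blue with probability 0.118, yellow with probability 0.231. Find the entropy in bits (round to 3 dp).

1.905 bits

H = −Σ pᵢ log₂ pᵢ.
−0.309·log₂(0.309) = 0.5235
−0.342·log₂(0.342) = 0.5294
−0.118·log₂(0.118) = 0.3638
−0.231·log₂(0.231) = 0.4883
Sum ≈ 1.9051 → 1.905 bits.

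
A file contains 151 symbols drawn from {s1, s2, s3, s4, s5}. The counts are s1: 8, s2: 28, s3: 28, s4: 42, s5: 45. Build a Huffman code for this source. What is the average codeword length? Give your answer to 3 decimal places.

Probabilities are the counts divided by 151.
Repeatedly combine the two least-probable nodes; the expected code length is the sum of the merged weights.
merge 8/151 + 28/151 → 36/151
merge 28/151 + 36/151 → 64/151
merge 42/151 + 45/151 → 87/151
merge 64/151 + 87/151 → 1
L = 36/151 + 64/151 + 87/151 + 1 = 338/151 ≈ 2.238 bits/symbol.

2.238 bits/symbol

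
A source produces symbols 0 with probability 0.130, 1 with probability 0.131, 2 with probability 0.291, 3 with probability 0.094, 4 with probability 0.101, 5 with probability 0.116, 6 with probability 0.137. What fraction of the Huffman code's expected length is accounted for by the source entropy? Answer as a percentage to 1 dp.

99.4%

Entropy H = −Σ p log₂ p ≈ 2.6931 bits.
Huffman merges: 47/500+101/1000→39/200; 29/250+13/100→123/500; 131/1000+137/1000→67/250; 39/200+123/500→441/1000; 67/250+291/1000→559/1000; 441/1000+559/1000→1. L = 2709/1000 ≈ 2.7090.
Efficiency = H/L = 2.6931/2.7090 = 99.4%.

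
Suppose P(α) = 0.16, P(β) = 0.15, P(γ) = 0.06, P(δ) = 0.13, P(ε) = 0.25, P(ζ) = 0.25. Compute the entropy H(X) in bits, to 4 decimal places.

H = −Σ pᵢ log₂ pᵢ.
−0.16·log₂(0.16) = 0.4230
−0.15·log₂(0.15) = 0.4105
−0.06·log₂(0.06) = 0.2435
−0.13·log₂(0.13) = 0.3826
−0.25·log₂(0.25) = 0.5000
−0.25·log₂(0.25) = 0.5000
Sum ≈ 2.4597 → 2.4597 bits.

2.4597 bits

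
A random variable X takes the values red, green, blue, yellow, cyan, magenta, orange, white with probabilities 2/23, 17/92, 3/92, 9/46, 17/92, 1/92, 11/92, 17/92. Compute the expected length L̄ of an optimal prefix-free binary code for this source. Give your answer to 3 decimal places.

Repeatedly combine the two least-probable nodes; the expected code length is the sum of the merged weights.
merge 1/92 + 3/92 → 1/23
merge 1/23 + 2/23 → 3/23
merge 11/92 + 3/23 → 1/4
merge 17/92 + 17/92 → 17/46
merge 17/92 + 9/46 → 35/92
merge 1/4 + 17/46 → 57/92
merge 35/92 + 57/92 → 1
L = 1/23 + 3/23 + 1/4 + 17/46 + 35/92 + 57/92 + 1 = 257/92 ≈ 2.793 bits/symbol.

2.793 bits/symbol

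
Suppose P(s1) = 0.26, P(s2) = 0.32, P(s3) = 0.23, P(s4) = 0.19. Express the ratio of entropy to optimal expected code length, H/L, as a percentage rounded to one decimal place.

Entropy H = −Σ p log₂ p ≈ 1.9742 bits.
Huffman merges: 19/100+23/100→21/50; 13/50+8/25→29/50; 21/50+29/50→1. L = 2 ≈ 2.0000.
Efficiency = H/L = 1.9742/2.0000 = 98.7%.

98.7%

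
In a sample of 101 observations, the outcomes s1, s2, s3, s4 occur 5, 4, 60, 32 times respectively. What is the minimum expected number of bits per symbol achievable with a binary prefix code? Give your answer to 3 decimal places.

1.495 bits/symbol

Probabilities are the counts divided by 101.
Repeatedly combine the two least-probable nodes; the expected code length is the sum of the merged weights.
merge 4/101 + 5/101 → 9/101
merge 9/101 + 32/101 → 41/101
merge 41/101 + 60/101 → 1
L = 9/101 + 41/101 + 1 = 151/101 ≈ 1.495 bits/symbol.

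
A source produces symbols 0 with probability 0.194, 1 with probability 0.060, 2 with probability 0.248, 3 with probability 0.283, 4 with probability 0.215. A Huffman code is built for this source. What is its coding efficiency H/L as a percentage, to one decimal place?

97.3%

Entropy H = −Σ p log₂ p ≈ 2.1935 bits.
Huffman merges: 3/50+97/500→127/500; 43/200+31/125→463/1000; 127/500+283/1000→537/1000; 463/1000+537/1000→1. L = 1127/500 ≈ 2.2540.
Efficiency = H/L = 2.1935/2.2540 = 97.3%.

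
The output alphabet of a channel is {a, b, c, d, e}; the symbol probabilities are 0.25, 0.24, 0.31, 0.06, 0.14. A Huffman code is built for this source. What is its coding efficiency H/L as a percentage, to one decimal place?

98.1%

Entropy H = −Σ p log₂ p ≈ 2.1586 bits.
Huffman merges: 3/50+7/50→1/5; 1/5+6/25→11/25; 1/4+31/100→14/25; 11/25+14/25→1. L = 11/5 ≈ 2.2000.
Efficiency = H/L = 2.1586/2.2000 = 98.1%.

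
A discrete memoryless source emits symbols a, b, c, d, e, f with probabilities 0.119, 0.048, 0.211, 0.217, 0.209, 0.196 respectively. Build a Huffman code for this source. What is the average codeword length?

Repeatedly combine the two least-probable nodes; the expected code length is the sum of the merged weights.
merge 6/125 + 119/1000 → 167/1000
merge 167/1000 + 49/250 → 363/1000
merge 209/1000 + 211/1000 → 21/50
merge 217/1000 + 363/1000 → 29/50
merge 21/50 + 29/50 → 1
L = 167/1000 + 363/1000 + 21/50 + 29/50 + 1 = 253/100 = 2.53 bits/symbol.

2.53 bits/symbol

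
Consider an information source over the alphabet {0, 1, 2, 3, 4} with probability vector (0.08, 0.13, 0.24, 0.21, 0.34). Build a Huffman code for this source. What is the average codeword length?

2.21 bits/symbol

Repeatedly combine the two least-probable nodes; the expected code length is the sum of the merged weights.
merge 2/25 + 13/100 → 21/100
merge 21/100 + 21/100 → 21/50
merge 6/25 + 17/50 → 29/50
merge 21/50 + 29/50 → 1
L = 21/100 + 21/50 + 29/50 + 1 = 221/100 = 2.21 bits/symbol.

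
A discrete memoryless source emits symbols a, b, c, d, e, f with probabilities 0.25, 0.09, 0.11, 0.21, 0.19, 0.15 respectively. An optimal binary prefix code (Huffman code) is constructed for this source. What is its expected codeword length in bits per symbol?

Repeatedly combine the two least-probable nodes; the expected code length is the sum of the merged weights.
merge 9/100 + 11/100 → 1/5
merge 3/20 + 19/100 → 17/50
merge 1/5 + 21/100 → 41/100
merge 1/4 + 17/50 → 59/100
merge 41/100 + 59/100 → 1
L = 1/5 + 17/50 + 41/100 + 59/100 + 1 = 127/50 = 2.54 bits/symbol.

2.54 bits/symbol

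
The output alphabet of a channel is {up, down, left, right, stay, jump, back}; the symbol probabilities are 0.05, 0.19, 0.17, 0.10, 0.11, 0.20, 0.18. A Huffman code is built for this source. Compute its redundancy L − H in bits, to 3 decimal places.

Entropy H = −Σ p log₂ p ≈ 2.6981 bits.
Huffman merges: 1/20+1/10→3/20; 11/100+3/20→13/50; 17/100+9/50→7/20; 19/100+1/5→39/100; 13/50+7/20→61/100; 39/100+61/100→1. L = 69/25 ≈ 2.7600.
L − H = 2.7600 − 2.6981 = 0.062 bits.

0.062 bits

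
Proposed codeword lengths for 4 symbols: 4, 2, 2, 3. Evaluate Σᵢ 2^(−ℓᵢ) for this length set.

0.6875

With common denominator 2^4 = 16: Σ 2^(−ℓᵢ) = 1/16 + 4/16 + 4/16 + 2/16 = 11/16 = 0.6875.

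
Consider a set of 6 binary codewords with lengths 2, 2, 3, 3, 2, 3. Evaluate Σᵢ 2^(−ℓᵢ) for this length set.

With common denominator 2^3 = 8: Σ 2^(−ℓᵢ) = 2/8 + 2/8 + 1/8 + 1/8 + 2/8 + 1/8 = 9/8 = 1.125.

1.125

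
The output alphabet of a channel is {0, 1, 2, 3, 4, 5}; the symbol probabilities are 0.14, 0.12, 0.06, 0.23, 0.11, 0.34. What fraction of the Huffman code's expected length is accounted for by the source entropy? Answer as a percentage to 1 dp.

97.7%

Entropy H = −Σ p log₂ p ≈ 2.3748 bits.
Huffman merges: 3/50+11/100→17/100; 3/25+7/50→13/50; 17/100+23/100→2/5; 13/50+17/50→3/5; 2/5+3/5→1. L = 243/100 ≈ 2.4300.
Efficiency = H/L = 2.3748/2.4300 = 97.7%.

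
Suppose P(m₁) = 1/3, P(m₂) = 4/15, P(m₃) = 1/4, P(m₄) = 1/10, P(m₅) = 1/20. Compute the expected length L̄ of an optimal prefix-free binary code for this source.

Repeatedly combine the two least-probable nodes; the expected code length is the sum of the merged weights.
merge 1/20 + 1/10 → 3/20
merge 3/20 + 1/4 → 2/5
merge 4/15 + 1/3 → 3/5
merge 2/5 + 3/5 → 1
L = 3/20 + 2/5 + 3/5 + 1 = 43/20 = 2.15 bits/symbol.

2.15 bits/symbol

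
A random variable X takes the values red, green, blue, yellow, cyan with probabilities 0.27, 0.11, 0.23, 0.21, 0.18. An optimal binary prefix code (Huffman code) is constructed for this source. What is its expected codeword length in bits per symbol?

2.29 bits/symbol

Repeatedly combine the two least-probable nodes; the expected code length is the sum of the merged weights.
merge 11/100 + 9/50 → 29/100
merge 21/100 + 23/100 → 11/25
merge 27/100 + 29/100 → 14/25
merge 11/25 + 14/25 → 1
L = 29/100 + 11/25 + 14/25 + 1 = 229/100 = 2.29 bits/symbol.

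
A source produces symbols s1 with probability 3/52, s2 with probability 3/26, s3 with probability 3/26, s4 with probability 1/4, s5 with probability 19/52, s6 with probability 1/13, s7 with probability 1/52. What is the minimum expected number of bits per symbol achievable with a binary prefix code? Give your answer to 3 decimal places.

2.462 bits/symbol

Repeatedly combine the two least-probable nodes; the expected code length is the sum of the merged weights.
merge 1/52 + 3/52 → 1/13
merge 1/13 + 1/13 → 2/13
merge 3/26 + 3/26 → 3/13
merge 2/13 + 3/13 → 5/13
merge 1/4 + 19/52 → 8/13
merge 5/13 + 8/13 → 1
L = 1/13 + 2/13 + 3/13 + 5/13 + 8/13 + 1 = 32/13 ≈ 2.462 bits/symbol.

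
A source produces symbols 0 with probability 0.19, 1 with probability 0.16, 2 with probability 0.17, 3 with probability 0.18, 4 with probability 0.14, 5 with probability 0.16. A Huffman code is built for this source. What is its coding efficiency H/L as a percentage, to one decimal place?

98.0%

Entropy H = −Σ p log₂ p ≈ 2.5783 bits.
Huffman merges: 7/50+4/25→3/10; 4/25+17/100→33/100; 9/50+19/100→37/100; 3/10+33/100→63/100; 37/100+63/100→1. L = 263/100 ≈ 2.6300.
Efficiency = H/L = 2.5783/2.6300 = 98.0%.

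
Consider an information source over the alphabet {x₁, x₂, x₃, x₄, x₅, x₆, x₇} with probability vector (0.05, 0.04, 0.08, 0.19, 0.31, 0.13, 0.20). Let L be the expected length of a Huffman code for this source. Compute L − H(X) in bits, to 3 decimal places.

Entropy H = −Σ p log₂ p ≈ 2.5194 bits.
Huffman merges: 1/25+1/20→9/100; 2/25+9/100→17/100; 13/100+17/100→3/10; 19/100+1/5→39/100; 3/10+31/100→61/100; 39/100+61/100→1. L = 64/25 ≈ 2.5600.
L − H = 2.5600 − 2.5194 = 0.041 bits.

0.041 bits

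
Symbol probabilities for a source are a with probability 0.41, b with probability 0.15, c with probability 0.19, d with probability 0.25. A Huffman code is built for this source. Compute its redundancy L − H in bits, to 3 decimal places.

Entropy H = −Σ p log₂ p ≈ 1.8932 bits.
Huffman merges: 3/20+19/100→17/50; 1/4+17/50→59/100; 41/100+59/100→1. L = 193/100 ≈ 1.9300.
L − H = 1.9300 − 1.8932 = 0.037 bits.

0.037 bits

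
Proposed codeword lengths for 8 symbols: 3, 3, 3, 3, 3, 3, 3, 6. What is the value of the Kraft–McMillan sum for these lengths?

With common denominator 2^6 = 64: Σ 2^(−ℓᵢ) = 8/64 + 8/64 + 8/64 + 8/64 + 8/64 + 8/64 + 8/64 + 1/64 = 57/64 = 0.890625.

0.890625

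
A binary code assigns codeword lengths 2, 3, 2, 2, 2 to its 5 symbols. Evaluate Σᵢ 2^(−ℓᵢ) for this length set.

With common denominator 2^3 = 8: Σ 2^(−ℓᵢ) = 2/8 + 1/8 + 2/8 + 2/8 + 2/8 = 9/8 = 1.125.

1.125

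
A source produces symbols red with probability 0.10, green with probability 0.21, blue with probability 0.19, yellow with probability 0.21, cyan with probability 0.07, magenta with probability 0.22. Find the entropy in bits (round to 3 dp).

H = −Σ pᵢ log₂ pᵢ.
−0.10·log₂(0.10) = 0.3322
−0.21·log₂(0.21) = 0.4728
−0.19·log₂(0.19) = 0.4552
−0.21·log₂(0.21) = 0.4728
−0.07·log₂(0.07) = 0.2686
−0.22·log₂(0.22) = 0.4806
Sum ≈ 2.4822 → 2.482 bits.

2.482 bits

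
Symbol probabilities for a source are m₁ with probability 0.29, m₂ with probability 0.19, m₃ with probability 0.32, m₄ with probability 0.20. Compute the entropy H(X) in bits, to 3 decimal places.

H = −Σ pᵢ log₂ pᵢ.
−0.29·log₂(0.29) = 0.5179
−0.19·log₂(0.19) = 0.4552
−0.32·log₂(0.32) = 0.5260
−0.20·log₂(0.20) = 0.4644
Sum ≈ 1.9635 → 1.964 bits.

1.964 bits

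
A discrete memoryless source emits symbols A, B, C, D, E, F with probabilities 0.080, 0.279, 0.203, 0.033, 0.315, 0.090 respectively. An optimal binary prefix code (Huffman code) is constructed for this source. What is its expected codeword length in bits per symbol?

Repeatedly combine the two least-probable nodes; the expected code length is the sum of the merged weights.
merge 33/1000 + 2/25 → 113/1000
merge 9/100 + 113/1000 → 203/1000
merge 203/1000 + 203/1000 → 203/500
merge 279/1000 + 63/200 → 297/500
merge 203/500 + 297/500 → 1
L = 113/1000 + 203/1000 + 203/500 + 297/500 + 1 = 579/250 = 2.316 bits/symbol.

2.316 bits/symbol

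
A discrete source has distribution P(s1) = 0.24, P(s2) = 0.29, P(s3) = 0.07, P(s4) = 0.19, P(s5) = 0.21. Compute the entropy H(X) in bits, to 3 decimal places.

2.209 bits

H = −Σ pᵢ log₂ pᵢ.
−0.24·log₂(0.24) = 0.4941
−0.29·log₂(0.29) = 0.5179
−0.07·log₂(0.07) = 0.2686
−0.19·log₂(0.19) = 0.4552
−0.21·log₂(0.21) = 0.4728
Sum ≈ 2.2086 → 2.209 bits.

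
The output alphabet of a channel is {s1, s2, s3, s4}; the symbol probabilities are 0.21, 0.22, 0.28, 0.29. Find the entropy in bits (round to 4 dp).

H = −Σ pᵢ log₂ pᵢ.
−0.21·log₂(0.21) = 0.4728
−0.22·log₂(0.22) = 0.4806
−0.28·log₂(0.28) = 0.5142
−0.29·log₂(0.29) = 0.5179
Sum ≈ 1.9855 → 1.9855 bits.

1.9855 bits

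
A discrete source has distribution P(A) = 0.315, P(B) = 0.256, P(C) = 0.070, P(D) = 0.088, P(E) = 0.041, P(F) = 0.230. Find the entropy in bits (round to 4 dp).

H = −Σ pᵢ log₂ pᵢ.
−0.315·log₂(0.315) = 0.5250
−0.256·log₂(0.256) = 0.5032
−0.070·log₂(0.070) = 0.2686
−0.088·log₂(0.088) = 0.3086
−0.041·log₂(0.041) = 0.1889
−0.230·log₂(0.230) = 0.4877
Sum ≈ 2.2819 → 2.2819 bits.

2.2819 bits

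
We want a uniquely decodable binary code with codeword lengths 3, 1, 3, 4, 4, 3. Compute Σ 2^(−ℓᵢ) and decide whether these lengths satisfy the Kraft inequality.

With common denominator 2^4 = 16: Σ 2^(−ℓᵢ) = 2/16 + 8/16 + 2/16 + 1/16 + 1/16 + 2/16 = 16/16 = 1.
Kraft's inequality requires Σ ≤ 1; here Σ = 1 ≤ 1, so such a prefix code exists.

1; yes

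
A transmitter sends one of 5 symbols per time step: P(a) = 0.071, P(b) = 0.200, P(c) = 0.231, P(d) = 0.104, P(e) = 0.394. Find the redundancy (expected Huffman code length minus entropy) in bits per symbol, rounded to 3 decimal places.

Entropy H = −Σ p log₂ p ≈ 2.0927 bits.
Huffman merges: 71/1000+13/125→7/40; 7/40+1/5→3/8; 231/1000+3/8→303/500; 197/500+303/500→1. L = 539/250 ≈ 2.1560.
L − H = 2.1560 − 2.0927 = 0.063 bits.

0.063 bits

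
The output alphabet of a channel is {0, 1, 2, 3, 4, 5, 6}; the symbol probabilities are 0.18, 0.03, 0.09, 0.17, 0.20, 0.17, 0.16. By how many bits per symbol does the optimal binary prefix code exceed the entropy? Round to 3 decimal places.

Entropy H = −Σ p log₂ p ≈ 2.6663 bits.
Huffman merges: 3/100+9/100→3/25; 3/25+4/25→7/25; 17/100+17/100→17/50; 9/50+1/5→19/50; 7/25+17/50→31/50; 19/50+31/50→1. L = 137/50 ≈ 2.7400.
L − H = 2.7400 − 2.6663 = 0.074 bits.

0.074 bits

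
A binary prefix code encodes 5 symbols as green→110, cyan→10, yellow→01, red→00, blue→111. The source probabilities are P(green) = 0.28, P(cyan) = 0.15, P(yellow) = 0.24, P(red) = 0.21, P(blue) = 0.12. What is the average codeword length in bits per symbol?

L̄ = Σ pᵢ·ℓᵢ = 0.28·3 + 0.15·2 + 0.24·2 + 0.21·2 + 0.12·3 = 2.4 bits/symbol.

2.4 bits/symbol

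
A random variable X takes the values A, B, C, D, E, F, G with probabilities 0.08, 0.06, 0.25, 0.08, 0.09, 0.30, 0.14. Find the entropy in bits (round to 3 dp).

2.557 bits

H = −Σ pᵢ log₂ pᵢ.
−0.08·log₂(0.08) = 0.2915
−0.06·log₂(0.06) = 0.2435
−0.25·log₂(0.25) = 0.5000
−0.08·log₂(0.08) = 0.2915
−0.09·log₂(0.09) = 0.3127
−0.30·log₂(0.30) = 0.5211
−0.14·log₂(0.14) = 0.3971
Sum ≈ 2.5574 → 2.557 bits.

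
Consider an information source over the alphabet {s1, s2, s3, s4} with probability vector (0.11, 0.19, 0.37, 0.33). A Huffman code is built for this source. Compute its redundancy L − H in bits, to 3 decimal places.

0.066 bits

Entropy H = −Σ p log₂ p ≈ 1.8641 bits.
Huffman merges: 11/100+19/100→3/10; 3/10+33/100→63/100; 37/100+63/100→1. L = 193/100 ≈ 1.9300.
L − H = 1.9300 − 1.8641 = 0.066 bits.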